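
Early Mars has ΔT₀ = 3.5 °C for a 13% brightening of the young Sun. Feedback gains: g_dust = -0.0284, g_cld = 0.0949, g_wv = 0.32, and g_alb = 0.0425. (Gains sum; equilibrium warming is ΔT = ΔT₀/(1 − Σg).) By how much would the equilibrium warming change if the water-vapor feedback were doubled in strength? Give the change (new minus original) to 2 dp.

7.81 °C

Original: g = 0.429, ΔT = 3.5/(1−0.429) = 6.1296 °C.
With doubled water-vapor: g' = 0.749, ΔT' = 3.5/(1−0.749) = 13.9442 °C.
Change = 13.9442 − 6.1296 = 7.81 °C.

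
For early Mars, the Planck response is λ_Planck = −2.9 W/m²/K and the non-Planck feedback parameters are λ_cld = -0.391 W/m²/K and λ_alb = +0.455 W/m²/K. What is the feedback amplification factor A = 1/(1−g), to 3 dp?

Convert to gains: g_cld = -0.391/2.9 = -0.1348; g_alb = 0.455/2.9 = 0.1569.
Total gain g = 0.0221.
A = 1/(1 − 0.0221) = 1.023.

1.023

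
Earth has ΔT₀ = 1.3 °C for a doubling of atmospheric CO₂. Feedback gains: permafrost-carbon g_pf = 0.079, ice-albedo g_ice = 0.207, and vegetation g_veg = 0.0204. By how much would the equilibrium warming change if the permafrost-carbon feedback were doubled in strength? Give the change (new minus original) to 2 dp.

Original: g = 0.3064, ΔT = 1.3/(1−0.3064) = 1.8743 °C.
With doubled permafrost-carbon: g' = 0.3854, ΔT' = 1.3/(1−0.3854) = 2.1152 °C.
Change = 2.1152 − 1.8743 = 0.24 °C.

0.24 °C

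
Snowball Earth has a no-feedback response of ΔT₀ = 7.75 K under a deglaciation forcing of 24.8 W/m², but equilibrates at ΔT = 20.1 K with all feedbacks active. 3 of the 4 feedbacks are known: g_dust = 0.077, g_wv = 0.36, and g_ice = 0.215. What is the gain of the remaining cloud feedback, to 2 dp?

Amplification A = ΔT/ΔT₀ = 20.1/7.75 = 2.594.
Total gain g = 1 − 1/A = 1 − 1/2.594 = 0.6145.
Known gains sum to 0.077 + 0.36 + 0.215 = 0.652.
g_cld = 0.6145 − 0.652 = -0.04.

-0.04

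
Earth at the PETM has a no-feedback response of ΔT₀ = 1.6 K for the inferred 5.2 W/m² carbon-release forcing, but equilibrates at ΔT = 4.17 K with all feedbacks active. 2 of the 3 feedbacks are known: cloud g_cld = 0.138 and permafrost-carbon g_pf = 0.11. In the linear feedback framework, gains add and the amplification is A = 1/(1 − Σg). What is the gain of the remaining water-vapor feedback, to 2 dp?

Amplification A = ΔT/ΔT₀ = 4.17/1.6 = 2.606.
Total gain g = 1 − 1/A = 1 − 1/2.606 = 0.6163.
Known gains sum to 0.138 + 0.11 = 0.248.
g_wv = 0.6163 − 0.248 = 0.37.

0.37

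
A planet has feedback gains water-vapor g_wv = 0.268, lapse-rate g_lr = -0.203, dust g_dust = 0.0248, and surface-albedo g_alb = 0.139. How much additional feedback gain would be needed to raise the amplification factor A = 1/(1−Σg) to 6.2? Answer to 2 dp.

Current total gain = 0.2288.
Target gain for A = 6.2: g* = 1 − 1/6.2 = 0.8387.
Additional gain needed = 0.8387 − 0.2288 = 0.61.

0.61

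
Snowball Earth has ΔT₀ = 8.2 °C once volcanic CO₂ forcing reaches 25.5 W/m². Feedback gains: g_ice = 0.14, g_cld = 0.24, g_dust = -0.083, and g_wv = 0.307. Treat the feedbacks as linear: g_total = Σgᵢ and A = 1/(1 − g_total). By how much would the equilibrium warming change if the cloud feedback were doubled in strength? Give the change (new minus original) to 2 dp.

31.86 °C

Original: g = 0.604, ΔT = 8.2/(1−0.604) = 20.7071 °C.
With doubled cloud: g' = 0.844, ΔT' = 8.2/(1−0.844) = 52.5641 °C.
Change = 52.5641 − 20.7071 = 31.86 °C.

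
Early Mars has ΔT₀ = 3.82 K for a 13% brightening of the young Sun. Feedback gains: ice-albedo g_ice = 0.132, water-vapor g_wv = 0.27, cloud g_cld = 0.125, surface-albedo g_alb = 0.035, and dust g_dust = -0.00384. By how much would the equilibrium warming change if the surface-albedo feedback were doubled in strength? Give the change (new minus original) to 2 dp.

Original: g = 0.55816, ΔT = 3.82/(1−0.55816) = 8.6457 K.
With doubled surface-albedo: g' = 0.59316, ΔT' = 3.82/(1−0.59316) = 9.3894 K.
Change = 9.3894 − 8.6457 = 0.74 K.

0.74 K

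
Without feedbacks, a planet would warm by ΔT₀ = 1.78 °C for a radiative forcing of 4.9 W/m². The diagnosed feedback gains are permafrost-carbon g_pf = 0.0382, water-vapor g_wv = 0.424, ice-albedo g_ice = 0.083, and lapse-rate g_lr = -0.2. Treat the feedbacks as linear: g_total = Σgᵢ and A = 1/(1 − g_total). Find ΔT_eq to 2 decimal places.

Total gain g = 0.0382 + 0.424 + 0.083 − 0.2 = 0.3452.
Amplification A = 1/(1 − 0.3452) = 1.527.
ΔT = 1.78 × 1.527 = 2.72 °C.

2.72 °C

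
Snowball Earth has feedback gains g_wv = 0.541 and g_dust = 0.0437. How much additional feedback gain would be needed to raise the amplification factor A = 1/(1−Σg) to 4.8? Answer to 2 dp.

Current total gain = 0.5847.
Target gain for A = 4.8: g* = 1 − 1/4.8 = 0.7917.
Additional gain needed = 0.7917 − 0.5847 = 0.21.

0.21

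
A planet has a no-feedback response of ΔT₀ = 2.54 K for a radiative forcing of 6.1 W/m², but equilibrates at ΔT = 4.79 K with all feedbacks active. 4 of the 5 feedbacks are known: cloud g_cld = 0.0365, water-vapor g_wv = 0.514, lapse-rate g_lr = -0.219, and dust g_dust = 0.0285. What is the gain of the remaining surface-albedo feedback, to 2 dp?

Amplification A = ΔT/ΔT₀ = 4.79/2.54 = 1.886.
Total gain g = 1 − 1/A = 1 − 1/1.886 = 0.4698.
Known gains sum to 0.0365 + 0.514 − 0.219 + 0.0285 = 0.36.
g_alb = 0.4698 − 0.36 = 0.11.

0.11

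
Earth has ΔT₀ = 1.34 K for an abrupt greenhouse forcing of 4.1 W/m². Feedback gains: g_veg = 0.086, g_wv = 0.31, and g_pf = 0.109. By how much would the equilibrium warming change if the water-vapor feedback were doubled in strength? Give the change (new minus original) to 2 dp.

Original: g = 0.505, ΔT = 1.34/(1−0.505) = 2.7071 K.
With doubled water-vapor: g' = 0.815, ΔT' = 1.34/(1−0.815) = 7.2432 K.
Change = 7.2432 − 2.7071 = 4.54 K.

4.54 K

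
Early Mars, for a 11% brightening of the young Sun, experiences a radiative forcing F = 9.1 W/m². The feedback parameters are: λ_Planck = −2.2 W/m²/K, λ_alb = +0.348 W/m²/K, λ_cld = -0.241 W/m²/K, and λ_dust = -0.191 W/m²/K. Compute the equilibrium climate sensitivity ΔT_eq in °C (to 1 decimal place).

Net feedback parameter λ = (−2.2) + (+0.348) + (-0.241) + (-0.191) = -2.284 W/m²/K.
ΔT = −F/λ = −9.1/(-2.284) = 4.0 °C.

4.0 °C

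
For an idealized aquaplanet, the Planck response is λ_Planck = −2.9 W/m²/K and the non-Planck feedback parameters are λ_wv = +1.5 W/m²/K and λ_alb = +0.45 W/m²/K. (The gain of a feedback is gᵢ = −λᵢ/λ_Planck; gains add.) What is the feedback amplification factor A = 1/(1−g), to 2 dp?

Convert to gains: g_wv = 1.5/2.9 = 0.5172; g_alb = 0.45/2.9 = 0.1552.
Total gain g = 0.6724.
A = 1/(1 − 0.6724) = 3.05.

3.05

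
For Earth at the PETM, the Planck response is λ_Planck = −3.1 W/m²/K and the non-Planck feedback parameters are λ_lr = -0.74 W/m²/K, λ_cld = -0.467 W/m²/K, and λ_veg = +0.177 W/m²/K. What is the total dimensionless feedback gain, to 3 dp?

-0.332

Convert to gains: g_lr = -0.74/3.1 = -0.2387; g_cld = -0.467/3.1 = -0.1506; g_veg = 0.177/3.1 = 0.0571.
Total gain g = -0.3322.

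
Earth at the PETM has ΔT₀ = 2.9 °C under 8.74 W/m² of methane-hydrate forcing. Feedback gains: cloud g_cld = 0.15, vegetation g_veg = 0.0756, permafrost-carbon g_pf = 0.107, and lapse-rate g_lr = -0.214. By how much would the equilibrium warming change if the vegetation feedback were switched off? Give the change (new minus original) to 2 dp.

-0.26 °C

Original: g = 0.1186, ΔT = 2.9/(1−0.1186) = 3.2902 °C.
Without vegetation: g' = 0.043, ΔT' = 2.9/(1−0.043) = 3.0303 °C.
Change = 3.0303 − 3.2902 = -0.26 °C.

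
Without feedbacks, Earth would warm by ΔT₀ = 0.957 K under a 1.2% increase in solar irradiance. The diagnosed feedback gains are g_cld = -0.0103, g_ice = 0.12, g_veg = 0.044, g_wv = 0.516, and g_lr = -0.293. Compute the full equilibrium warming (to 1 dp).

Total gain g = -0.0103 + 0.12 + 0.044 + 0.516 − 0.293 = 0.3767.
Amplification A = 1/(1 − 0.3767) = 1.604.
ΔT = 0.957 × 1.604 = 1.5 K.

1.5 K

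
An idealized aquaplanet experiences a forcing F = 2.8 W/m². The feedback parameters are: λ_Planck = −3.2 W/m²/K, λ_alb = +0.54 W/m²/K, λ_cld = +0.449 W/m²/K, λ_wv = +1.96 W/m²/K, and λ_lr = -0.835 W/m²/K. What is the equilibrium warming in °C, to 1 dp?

2.6 °C

Net feedback parameter λ = (−3.2) + (+0.54) + (+0.449) + (+1.96) + (-0.835) = -1.086 W/m²/K.
ΔT = −F/λ = −2.8/(-1.086) = 2.6 °C.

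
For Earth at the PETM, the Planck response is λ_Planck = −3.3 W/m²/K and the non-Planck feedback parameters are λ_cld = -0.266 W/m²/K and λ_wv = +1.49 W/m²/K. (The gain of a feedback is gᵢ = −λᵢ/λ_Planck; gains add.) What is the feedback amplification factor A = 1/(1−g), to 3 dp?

1.590

Convert to gains: g_cld = -0.266/3.3 = -0.08061; g_wv = 1.49/3.3 = 0.4515.
Total gain g = 0.37089.
A = 1/(1 − 0.37089) = 1.590.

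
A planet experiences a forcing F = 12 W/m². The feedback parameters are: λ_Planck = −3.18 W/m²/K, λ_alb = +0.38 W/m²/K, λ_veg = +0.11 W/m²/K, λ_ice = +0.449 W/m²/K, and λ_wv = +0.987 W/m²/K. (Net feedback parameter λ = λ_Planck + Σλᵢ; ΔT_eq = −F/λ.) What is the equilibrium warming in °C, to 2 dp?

9.57 °C

Net feedback parameter λ = (−3.18) + (+0.38) + (+0.11) + (+0.449) + (+0.987) = -1.254 W/m²/K.
ΔT = −F/λ = −12/(-1.254) = 9.57 °C.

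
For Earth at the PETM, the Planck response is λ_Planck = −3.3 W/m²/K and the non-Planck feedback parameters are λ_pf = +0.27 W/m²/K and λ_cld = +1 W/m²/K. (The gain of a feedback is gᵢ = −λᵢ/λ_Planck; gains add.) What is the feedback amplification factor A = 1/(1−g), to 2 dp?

1.63

Convert to gains: g_pf = 0.27/3.3 = 0.08182; g_cld = 1/3.3 = 0.303.
Total gain g = 0.38482.
A = 1/(1 − 0.38482) = 1.63.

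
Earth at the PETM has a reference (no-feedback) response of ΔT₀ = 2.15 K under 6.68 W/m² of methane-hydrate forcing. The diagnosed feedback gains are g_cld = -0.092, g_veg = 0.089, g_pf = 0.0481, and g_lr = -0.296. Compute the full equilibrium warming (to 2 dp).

Total gain g = -0.092 + 0.089 + 0.0481 − 0.296 = -0.2509.
Amplification A = 1/(1 + 0.2509) = 0.7994.
ΔT = 2.15 × 0.7994 = 1.72 K.

1.72 K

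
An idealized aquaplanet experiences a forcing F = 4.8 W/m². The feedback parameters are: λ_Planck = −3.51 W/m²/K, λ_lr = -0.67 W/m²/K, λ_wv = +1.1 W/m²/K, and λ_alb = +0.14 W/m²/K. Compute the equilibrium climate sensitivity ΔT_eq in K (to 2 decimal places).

Net feedback parameter λ = (−3.51) + (-0.67) + (+1.1) + (+0.14) = -2.94 W/m²/K.
ΔT = −F/λ = −4.8/(-2.94) = 1.63 K.

1.63 K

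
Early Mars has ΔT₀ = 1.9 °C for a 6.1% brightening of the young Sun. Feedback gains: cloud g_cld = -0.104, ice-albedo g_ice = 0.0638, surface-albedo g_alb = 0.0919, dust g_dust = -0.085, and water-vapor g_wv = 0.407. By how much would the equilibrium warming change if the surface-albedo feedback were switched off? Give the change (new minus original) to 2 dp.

-0.39 °C

Original: g = 0.3737, ΔT = 1.9/(1−0.3737) = 3.0337 °C.
Without surface-albedo: g' = 0.2818, ΔT' = 1.9/(1−0.2818) = 2.6455 °C.
Change = 2.6455 − 3.0337 = -0.39 °C.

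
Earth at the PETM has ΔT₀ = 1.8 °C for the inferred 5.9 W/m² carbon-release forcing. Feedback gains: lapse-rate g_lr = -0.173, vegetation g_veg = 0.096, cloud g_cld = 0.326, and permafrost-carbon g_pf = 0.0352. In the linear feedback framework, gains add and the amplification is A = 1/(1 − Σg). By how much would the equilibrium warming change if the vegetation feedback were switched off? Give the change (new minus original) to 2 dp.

-0.30 °C

Original: g = 0.2842, ΔT = 1.8/(1−0.2842) = 2.5147 °C.
Without vegetation: g' = 0.1882, ΔT' = 1.8/(1−0.1882) = 2.2173 °C.
Change = 2.2173 − 2.5147 = -0.30 °C.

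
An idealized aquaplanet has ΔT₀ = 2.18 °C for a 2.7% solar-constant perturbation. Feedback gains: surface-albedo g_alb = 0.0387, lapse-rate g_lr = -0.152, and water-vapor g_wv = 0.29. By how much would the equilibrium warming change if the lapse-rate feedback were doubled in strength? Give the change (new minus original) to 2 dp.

-0.41 °C

Original: g = 0.1767, ΔT = 2.18/(1−0.1767) = 2.6479 °C.
With doubled lapse-rate: g' = 0.0247, ΔT' = 2.18/(1−0.0247) = 2.2352 °C.
Change = 2.2352 − 2.6479 = -0.41 °C.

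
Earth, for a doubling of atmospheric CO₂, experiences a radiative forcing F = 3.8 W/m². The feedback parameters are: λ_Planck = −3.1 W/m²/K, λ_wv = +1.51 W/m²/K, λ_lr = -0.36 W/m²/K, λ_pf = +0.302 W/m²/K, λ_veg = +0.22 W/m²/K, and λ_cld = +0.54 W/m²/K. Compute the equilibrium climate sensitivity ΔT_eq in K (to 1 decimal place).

Net feedback parameter λ = (−3.1) + (+1.51) + (-0.36) + (+0.302) + (+0.22) + (+0.54) = -0.888 W/m²/K.
ΔT = −F/λ = −3.8/(-0.888) = 4.3 K.

4.3 K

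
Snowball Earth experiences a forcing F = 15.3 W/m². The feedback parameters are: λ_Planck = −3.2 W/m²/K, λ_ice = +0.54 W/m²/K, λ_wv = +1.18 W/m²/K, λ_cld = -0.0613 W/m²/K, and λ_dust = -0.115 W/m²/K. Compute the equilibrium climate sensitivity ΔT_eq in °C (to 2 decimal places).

9.24 °C

Net feedback parameter λ = (−3.2) + (+0.54) + (+1.18) + (-0.0613) + (-0.115) = -1.6563 W/m²/K.
ΔT = −F/λ = −15.3/(-1.6563) = 9.24 °C.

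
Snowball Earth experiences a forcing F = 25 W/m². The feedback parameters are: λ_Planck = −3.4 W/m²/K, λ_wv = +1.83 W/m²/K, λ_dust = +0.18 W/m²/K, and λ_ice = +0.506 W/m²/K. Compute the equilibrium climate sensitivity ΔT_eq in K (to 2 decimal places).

Net feedback parameter λ = (−3.4) + (+1.83) + (+0.18) + (+0.506) = -0.884 W/m²/K.
ΔT = −F/λ = −25/(-0.884) = 28.28 K.

28.28 K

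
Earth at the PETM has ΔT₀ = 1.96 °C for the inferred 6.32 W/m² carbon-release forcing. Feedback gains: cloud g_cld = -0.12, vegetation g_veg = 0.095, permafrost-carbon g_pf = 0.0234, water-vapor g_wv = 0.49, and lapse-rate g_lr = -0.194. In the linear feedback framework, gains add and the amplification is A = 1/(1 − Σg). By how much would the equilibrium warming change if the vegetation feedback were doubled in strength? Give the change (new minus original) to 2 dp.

Original: g = 0.2944, ΔT = 1.96/(1−0.2944) = 2.7778 °C.
With doubled vegetation: g' = 0.3894, ΔT' = 1.96/(1−0.3894) = 3.2100 °C.
Change = 3.2100 − 2.7778 = 0.43 °C.

0.43 °C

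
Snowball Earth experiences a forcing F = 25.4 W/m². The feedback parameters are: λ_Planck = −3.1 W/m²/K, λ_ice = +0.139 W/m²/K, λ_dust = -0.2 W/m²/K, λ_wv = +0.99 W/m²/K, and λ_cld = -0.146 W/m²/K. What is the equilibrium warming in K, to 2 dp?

10.96 K

Net feedback parameter λ = (−3.1) + (+0.139) + (-0.2) + (+0.99) + (-0.146) = -2.317 W/m²/K.
ΔT = −F/λ = −25.4/(-2.317) = 10.96 K.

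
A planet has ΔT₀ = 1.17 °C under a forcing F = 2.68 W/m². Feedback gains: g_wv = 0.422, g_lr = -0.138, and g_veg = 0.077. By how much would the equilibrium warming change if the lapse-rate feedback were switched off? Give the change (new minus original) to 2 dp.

Original: g = 0.361, ΔT = 1.17/(1−0.361) = 1.8310 °C.
Without lapse-rate: g' = 0.499, ΔT' = 1.17/(1−0.499) = 2.3353 °C.
Change = 2.3353 − 1.8310 = 0.50 °C.

0.50 °C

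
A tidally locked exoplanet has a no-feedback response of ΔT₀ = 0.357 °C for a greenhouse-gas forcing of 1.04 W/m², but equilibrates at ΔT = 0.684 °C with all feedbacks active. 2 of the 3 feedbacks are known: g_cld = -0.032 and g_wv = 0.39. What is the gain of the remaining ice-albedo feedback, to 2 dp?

Amplification A = ΔT/ΔT₀ = 0.684/0.357 = 1.916.
Total gain g = 1 − 1/A = 1 − 1/1.916 = 0.4781.
Known gains sum to -0.032 + 0.39 = 0.358.
g_ice = 0.4781 − 0.358 = 0.12.

0.12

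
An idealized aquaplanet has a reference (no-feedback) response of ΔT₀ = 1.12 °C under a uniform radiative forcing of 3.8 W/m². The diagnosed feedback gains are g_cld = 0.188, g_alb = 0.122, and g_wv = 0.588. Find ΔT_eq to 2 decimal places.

10.98 °C

Total gain g = 0.188 + 0.122 + 0.588 = 0.898.
Amplification A = 1/(1 − 0.898) = 9.804.
ΔT = 1.12 × 9.804 = 10.98 °C.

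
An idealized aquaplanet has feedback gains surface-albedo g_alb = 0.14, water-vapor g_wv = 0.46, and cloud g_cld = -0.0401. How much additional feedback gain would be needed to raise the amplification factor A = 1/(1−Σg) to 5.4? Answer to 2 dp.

Current total gain = 0.5599.
Target gain for A = 5.4: g* = 1 − 1/5.4 = 0.8148.
Additional gain needed = 0.8148 − 0.5599 = 0.25.

0.25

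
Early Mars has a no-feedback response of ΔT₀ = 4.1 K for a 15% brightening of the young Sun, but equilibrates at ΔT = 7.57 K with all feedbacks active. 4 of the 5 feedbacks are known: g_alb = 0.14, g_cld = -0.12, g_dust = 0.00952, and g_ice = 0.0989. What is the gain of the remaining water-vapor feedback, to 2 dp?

0.33

Amplification A = ΔT/ΔT₀ = 7.57/4.1 = 1.846.
Total gain g = 1 − 1/A = 1 − 1/1.846 = 0.4583.
Known gains sum to 0.14 − 0.12 + 0.00952 + 0.0989 = 0.12842.
g_wv = 0.4583 − 0.12842 = 0.33.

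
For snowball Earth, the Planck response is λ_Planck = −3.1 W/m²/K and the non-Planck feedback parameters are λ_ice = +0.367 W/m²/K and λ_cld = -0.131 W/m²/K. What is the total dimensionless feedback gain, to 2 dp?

0.08

Convert to gains: g_ice = 0.367/3.1 = 0.1184; g_cld = -0.131/3.1 = -0.04226.
Total gain g = 0.07614.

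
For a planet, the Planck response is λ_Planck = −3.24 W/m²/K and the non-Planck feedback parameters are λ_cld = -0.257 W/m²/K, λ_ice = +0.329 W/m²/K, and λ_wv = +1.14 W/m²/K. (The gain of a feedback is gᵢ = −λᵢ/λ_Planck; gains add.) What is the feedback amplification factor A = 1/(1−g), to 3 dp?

Convert to gains: g_cld = -0.257/3.24 = -0.07932; g_ice = 0.329/3.24 = 0.1015; g_wv = 1.14/3.24 = 0.3519.
Total gain g = 0.37408.
A = 1/(1 − 0.37408) = 1.598.

1.598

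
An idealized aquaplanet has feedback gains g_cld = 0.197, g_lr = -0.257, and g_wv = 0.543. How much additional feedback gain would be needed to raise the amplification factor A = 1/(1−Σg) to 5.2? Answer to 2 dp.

0.32

Current total gain = 0.483.
Target gain for A = 5.2: g* = 1 − 1/5.2 = 0.8077.
Additional gain needed = 0.8077 − 0.483 = 0.32.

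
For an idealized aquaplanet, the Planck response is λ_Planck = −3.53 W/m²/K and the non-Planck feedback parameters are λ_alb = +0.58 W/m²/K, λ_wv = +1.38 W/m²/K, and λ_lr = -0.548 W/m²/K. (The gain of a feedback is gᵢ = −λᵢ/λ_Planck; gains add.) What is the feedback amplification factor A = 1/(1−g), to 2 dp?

1.67

Convert to gains: g_alb = 0.58/3.53 = 0.1643; g_wv = 1.38/3.53 = 0.3909; g_lr = -0.548/3.53 = -0.1552.
Total gain g = 0.4.
A = 1/(1 − 0.4) = 1.67.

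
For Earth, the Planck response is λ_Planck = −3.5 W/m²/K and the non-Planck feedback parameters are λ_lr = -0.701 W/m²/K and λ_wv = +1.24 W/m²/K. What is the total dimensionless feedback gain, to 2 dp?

Convert to gains: g_lr = -0.701/3.5 = -0.2003; g_wv = 1.24/3.5 = 0.3543.
Total gain g = 0.154.

0.15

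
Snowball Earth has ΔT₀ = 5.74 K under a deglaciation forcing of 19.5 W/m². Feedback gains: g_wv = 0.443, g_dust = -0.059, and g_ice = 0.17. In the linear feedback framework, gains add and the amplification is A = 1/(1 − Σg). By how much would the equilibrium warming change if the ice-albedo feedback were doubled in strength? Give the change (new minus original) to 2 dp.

Original: g = 0.554, ΔT = 5.74/(1−0.554) = 12.8700 K.
With doubled ice-albedo: g' = 0.724, ΔT' = 5.74/(1−0.724) = 20.7971 K.
Change = 20.7971 − 12.8700 = 7.93 K.

7.93 K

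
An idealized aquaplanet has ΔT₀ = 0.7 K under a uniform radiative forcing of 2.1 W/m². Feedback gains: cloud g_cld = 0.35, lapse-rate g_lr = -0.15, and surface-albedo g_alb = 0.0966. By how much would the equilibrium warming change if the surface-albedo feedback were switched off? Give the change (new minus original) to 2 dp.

Original: g = 0.2966, ΔT = 0.7/(1−0.2966) = 0.9952 K.
Without surface-albedo: g' = 0.2, ΔT' = 0.7/(1−0.2) = 0.8750 K.
Change = 0.8750 − 0.9952 = -0.12 K.

-0.12 K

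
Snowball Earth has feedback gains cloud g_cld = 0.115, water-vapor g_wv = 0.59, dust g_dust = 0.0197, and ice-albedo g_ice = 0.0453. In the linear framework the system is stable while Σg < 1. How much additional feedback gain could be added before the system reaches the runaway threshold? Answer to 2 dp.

0.23

Current total gain = 0.115 + 0.59 + 0.0197 + 0.0453 = 0.77.
Margin to runaway = 1 − 0.77 = 0.23.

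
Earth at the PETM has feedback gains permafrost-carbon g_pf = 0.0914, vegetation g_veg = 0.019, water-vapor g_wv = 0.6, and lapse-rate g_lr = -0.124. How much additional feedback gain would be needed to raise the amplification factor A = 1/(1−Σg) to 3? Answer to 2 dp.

Current total gain = 0.5864.
Target gain for A = 3: g* = 1 − 1/3 = 0.6667.
Additional gain needed = 0.6667 − 0.5864 = 0.08.

0.08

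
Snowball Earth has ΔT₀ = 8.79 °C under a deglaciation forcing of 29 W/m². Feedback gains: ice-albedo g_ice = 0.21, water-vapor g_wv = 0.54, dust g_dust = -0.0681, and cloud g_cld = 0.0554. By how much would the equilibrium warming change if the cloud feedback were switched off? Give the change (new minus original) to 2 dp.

-5.83 °C

Original: g = 0.7373, ΔT = 8.79/(1−0.7373) = 33.4602 °C.
Without cloud: g' = 0.6819, ΔT' = 8.79/(1−0.6819) = 27.6328 °C.
Change = 27.6328 − 33.4602 = -5.83 °C.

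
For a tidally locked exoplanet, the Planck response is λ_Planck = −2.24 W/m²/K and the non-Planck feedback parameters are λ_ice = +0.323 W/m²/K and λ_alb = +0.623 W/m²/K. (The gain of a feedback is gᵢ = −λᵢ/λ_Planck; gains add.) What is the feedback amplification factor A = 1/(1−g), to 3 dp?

1.731

Convert to gains: g_ice = 0.323/2.24 = 0.1442; g_alb = 0.623/2.24 = 0.2781.
Total gain g = 0.4223.
A = 1/(1 − 0.4223) = 1.731.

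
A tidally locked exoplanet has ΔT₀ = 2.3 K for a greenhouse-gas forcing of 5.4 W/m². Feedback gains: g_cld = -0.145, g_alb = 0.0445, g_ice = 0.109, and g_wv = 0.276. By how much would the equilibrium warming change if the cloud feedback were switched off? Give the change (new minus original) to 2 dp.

0.82 K

Original: g = 0.2845, ΔT = 2.3/(1−0.2845) = 3.2145 K.
Without cloud: g' = 0.4295, ΔT' = 2.3/(1−0.4295) = 4.0316 K.
Change = 4.0316 − 3.2145 = 0.82 K.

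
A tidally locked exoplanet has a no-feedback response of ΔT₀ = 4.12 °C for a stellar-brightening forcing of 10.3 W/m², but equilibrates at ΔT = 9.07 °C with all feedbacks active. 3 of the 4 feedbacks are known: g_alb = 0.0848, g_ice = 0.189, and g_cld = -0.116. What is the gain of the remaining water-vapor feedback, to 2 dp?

0.39

Amplification A = ΔT/ΔT₀ = 9.07/4.12 = 2.201.
Total gain g = 1 − 1/A = 1 − 1/2.201 = 0.5457.
Known gains sum to 0.0848 + 0.189 − 0.116 = 0.1578.
g_wv = 0.5457 − 0.1578 = 0.39.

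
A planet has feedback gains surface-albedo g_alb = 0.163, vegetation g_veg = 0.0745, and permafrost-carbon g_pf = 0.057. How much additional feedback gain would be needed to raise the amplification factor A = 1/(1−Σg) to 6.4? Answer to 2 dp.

Current total gain = 0.2945.
Target gain for A = 6.4: g* = 1 − 1/6.4 = 0.8438.
Additional gain needed = 0.8438 − 0.2945 = 0.55.

0.55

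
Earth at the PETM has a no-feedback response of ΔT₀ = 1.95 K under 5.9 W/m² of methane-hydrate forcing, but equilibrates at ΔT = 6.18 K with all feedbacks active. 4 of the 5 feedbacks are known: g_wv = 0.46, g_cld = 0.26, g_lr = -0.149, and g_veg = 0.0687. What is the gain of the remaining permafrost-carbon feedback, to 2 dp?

0.04

Amplification A = ΔT/ΔT₀ = 6.18/1.95 = 3.169.
Total gain g = 1 − 1/A = 1 − 1/3.169 = 0.6844.
Known gains sum to 0.46 + 0.26 − 0.149 + 0.0687 = 0.6397.
g_pf = 0.6844 − 0.6397 = 0.04.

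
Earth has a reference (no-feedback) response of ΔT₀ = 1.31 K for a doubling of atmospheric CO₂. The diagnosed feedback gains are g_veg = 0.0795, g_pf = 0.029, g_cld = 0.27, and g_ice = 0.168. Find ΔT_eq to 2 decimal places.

Total gain g = 0.0795 + 0.029 + 0.27 + 0.168 = 0.5465.
Amplification A = 1/(1 − 0.5465) = 2.205.
ΔT = 1.31 × 2.205 = 2.89 K.

2.89 K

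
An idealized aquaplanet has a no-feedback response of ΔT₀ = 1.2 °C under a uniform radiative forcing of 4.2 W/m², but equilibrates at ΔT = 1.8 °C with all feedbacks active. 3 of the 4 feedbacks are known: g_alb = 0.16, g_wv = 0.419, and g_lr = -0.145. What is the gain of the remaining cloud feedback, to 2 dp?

-0.10

Amplification A = ΔT/ΔT₀ = 1.8/1.2 = 1.5.
Total gain g = 1 − 1/A = 1 − 1/1.5 = 0.3333.
Known gains sum to 0.16 + 0.419 − 0.145 = 0.434.
g_cld = 0.3333 − 0.434 = -0.10.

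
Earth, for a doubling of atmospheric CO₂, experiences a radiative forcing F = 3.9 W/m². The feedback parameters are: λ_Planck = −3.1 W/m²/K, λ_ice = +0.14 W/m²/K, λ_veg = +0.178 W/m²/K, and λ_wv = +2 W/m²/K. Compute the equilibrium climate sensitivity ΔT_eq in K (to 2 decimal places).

4.99 K

Net feedback parameter λ = (−3.1) + (+0.14) + (+0.178) + (+2) = -0.782 W/m²/K.
ΔT = −F/λ = −3.9/(-0.782) = 4.99 K.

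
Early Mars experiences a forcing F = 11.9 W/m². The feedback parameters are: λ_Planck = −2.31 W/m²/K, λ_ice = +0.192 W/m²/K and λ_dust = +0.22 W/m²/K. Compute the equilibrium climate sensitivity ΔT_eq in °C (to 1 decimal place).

Net feedback parameter λ = (−2.31) + (+0.192) + (+0.22) = -1.898 W/m²/K.
ΔT = −F/λ = −11.9/(-1.898) = 6.3 °C.

6.3 °C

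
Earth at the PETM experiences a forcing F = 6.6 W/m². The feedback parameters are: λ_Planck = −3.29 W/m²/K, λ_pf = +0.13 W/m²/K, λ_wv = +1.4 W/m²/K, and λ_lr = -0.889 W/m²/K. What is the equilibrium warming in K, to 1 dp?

2.5 K

Net feedback parameter λ = (−3.29) + (+0.13) + (+1.4) + (-0.889) = -2.649 W/m²/K.
ΔT = −F/λ = −6.6/(-2.649) = 2.5 K.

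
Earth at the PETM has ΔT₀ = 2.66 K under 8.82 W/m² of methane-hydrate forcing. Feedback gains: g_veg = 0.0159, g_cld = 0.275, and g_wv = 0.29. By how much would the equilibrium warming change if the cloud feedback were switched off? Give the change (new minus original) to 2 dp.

Original: g = 0.5809, ΔT = 2.66/(1−0.5809) = 6.3469 K.
Without cloud: g' = 0.3059, ΔT' = 2.66/(1−0.3059) = 3.8323 K.
Change = 3.8323 − 6.3469 = -2.51 K.

-2.51 K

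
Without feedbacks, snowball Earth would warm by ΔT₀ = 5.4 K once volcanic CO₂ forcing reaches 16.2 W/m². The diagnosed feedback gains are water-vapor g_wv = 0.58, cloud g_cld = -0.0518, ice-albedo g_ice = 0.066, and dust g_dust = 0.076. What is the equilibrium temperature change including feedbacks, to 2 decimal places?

Total gain g = 0.58 − 0.0518 + 0.066 + 0.076 = 0.6702.
Amplification A = 1/(1 − 0.6702) = 3.032.
ΔT = 5.4 × 3.032 = 16.37 K.

16.37 K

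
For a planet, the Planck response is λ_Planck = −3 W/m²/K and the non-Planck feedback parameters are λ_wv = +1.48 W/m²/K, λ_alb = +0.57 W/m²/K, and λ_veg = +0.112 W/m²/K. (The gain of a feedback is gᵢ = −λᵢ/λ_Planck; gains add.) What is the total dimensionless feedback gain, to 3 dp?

0.721

Convert to gains: g_wv = 1.48/3 = 0.4933; g_alb = 0.57/3 = 0.19; g_veg = 0.112/3 = 0.03733.
Total gain g = 0.72063.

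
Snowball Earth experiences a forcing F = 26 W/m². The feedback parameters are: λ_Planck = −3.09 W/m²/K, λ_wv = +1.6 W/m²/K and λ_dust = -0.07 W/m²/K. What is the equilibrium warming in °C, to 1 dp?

Net feedback parameter λ = (−3.09) + (+1.6) + (-0.07) = -1.56 W/m²/K.
ΔT = −F/λ = −26/(-1.56) = 16.7 °C.

16.7 °C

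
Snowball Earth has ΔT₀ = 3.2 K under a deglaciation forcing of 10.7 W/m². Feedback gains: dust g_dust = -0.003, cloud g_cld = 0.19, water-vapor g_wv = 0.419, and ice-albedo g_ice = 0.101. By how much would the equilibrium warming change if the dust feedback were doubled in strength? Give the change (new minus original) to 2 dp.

-0.11 K

Original: g = 0.707, ΔT = 3.2/(1−0.707) = 10.9215 K.
With doubled dust: g' = 0.704, ΔT' = 3.2/(1−0.704) = 10.8108 K.
Change = 10.8108 − 10.9215 = -0.11 K.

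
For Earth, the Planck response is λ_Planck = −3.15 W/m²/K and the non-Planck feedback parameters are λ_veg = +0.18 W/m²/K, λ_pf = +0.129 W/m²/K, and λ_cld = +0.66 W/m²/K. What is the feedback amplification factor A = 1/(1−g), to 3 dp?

Convert to gains: g_veg = 0.18/3.15 = 0.05714; g_pf = 0.129/3.15 = 0.04095; g_cld = 0.66/3.15 = 0.2095.
Total gain g = 0.30759.
A = 1/(1 − 0.30759) = 1.444.

1.444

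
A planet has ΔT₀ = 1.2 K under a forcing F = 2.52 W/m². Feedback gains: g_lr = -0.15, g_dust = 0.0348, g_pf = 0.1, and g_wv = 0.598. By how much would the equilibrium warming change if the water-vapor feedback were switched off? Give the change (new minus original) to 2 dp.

-1.69 K

Original: g = 0.5828, ΔT = 1.2/(1−0.5828) = 2.8763 K.
Without water-vapor: g' = -0.0152, ΔT' = 1.2/(1+0.0152) = 1.1820 K.
Change = 1.1820 − 2.8763 = -1.69 K.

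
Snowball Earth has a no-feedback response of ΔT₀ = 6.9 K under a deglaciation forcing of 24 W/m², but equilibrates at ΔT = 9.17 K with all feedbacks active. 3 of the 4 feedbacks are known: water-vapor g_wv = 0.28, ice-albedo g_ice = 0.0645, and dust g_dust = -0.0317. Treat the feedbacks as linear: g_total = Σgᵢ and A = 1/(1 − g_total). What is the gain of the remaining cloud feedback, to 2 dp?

Amplification A = ΔT/ΔT₀ = 9.17/6.9 = 1.329.
Total gain g = 1 − 1/A = 1 − 1/1.329 = 0.2476.
Known gains sum to 0.28 + 0.0645 − 0.0317 = 0.3128.
g_cld = 0.2476 − 0.3128 = -0.07.

-0.07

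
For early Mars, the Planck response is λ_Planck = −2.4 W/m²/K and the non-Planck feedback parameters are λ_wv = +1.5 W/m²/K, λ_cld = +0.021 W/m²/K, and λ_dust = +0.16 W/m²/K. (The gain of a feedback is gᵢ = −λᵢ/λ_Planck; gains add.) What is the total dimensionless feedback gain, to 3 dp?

Convert to gains: g_wv = 1.5/2.4 = 0.625; g_cld = 0.021/2.4 = 0.00875; g_dust = 0.16/2.4 = 0.06667.
Total gain g = 0.70042.

0.700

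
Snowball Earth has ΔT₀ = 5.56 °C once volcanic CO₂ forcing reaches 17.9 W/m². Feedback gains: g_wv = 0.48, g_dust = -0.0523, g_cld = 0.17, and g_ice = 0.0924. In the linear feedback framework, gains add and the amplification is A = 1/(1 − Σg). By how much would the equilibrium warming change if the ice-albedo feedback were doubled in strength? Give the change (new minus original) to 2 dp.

Original: g = 0.6901, ΔT = 5.56/(1−0.6901) = 17.9413 °C.
With doubled ice-albedo: g' = 0.7825, ΔT' = 5.56/(1−0.7825) = 25.5632 °C.
Change = 25.5632 − 17.9413 = 7.62 °C.

7.62 °C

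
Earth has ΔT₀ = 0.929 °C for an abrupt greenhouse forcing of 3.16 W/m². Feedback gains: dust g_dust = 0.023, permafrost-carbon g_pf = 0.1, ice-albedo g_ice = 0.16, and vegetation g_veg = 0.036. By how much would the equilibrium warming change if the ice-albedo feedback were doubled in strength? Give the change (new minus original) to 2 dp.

Original: g = 0.319, ΔT = 0.929/(1−0.319) = 1.3642 °C.
With doubled ice-albedo: g' = 0.479, ΔT' = 0.929/(1−0.479) = 1.7831 °C.
Change = 1.7831 − 1.3642 = 0.42 °C.

0.42 °C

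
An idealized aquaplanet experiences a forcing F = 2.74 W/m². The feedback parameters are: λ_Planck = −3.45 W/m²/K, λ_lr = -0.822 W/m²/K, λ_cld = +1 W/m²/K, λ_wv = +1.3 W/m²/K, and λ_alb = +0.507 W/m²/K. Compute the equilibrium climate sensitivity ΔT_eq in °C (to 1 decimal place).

Net feedback parameter λ = (−3.45) + (-0.822) + (+1) + (+1.3) + (+0.507) = -1.465 W/m²/K.
ΔT = −F/λ = −2.74/(-1.465) = 1.9 °C.

1.9 °C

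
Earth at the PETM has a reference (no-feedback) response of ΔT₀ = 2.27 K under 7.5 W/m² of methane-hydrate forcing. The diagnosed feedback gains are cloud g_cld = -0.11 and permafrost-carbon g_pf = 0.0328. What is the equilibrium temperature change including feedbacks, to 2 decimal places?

2.11 K

Total gain g = -0.11 + 0.0328 = -0.0772.
Amplification A = 1/(1 + 0.0772) = 0.9283.
ΔT = 2.27 × 0.9283 = 2.11 K.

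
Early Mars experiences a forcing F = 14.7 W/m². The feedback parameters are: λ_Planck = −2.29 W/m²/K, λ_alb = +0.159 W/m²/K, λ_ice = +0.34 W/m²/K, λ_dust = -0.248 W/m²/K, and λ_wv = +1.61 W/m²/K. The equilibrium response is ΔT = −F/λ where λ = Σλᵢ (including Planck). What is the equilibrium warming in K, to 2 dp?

Net feedback parameter λ = (−2.29) + (+0.159) + (+0.34) + (-0.248) + (+1.61) = -0.429 W/m²/K.
ΔT = −F/λ = −14.7/(-0.429) = 34.27 K.

34.27 K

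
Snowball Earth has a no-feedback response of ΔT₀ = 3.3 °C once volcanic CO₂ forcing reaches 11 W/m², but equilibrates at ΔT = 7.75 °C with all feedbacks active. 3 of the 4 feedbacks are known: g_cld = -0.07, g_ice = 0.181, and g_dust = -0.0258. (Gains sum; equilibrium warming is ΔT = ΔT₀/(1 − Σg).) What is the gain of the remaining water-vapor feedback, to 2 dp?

Amplification A = ΔT/ΔT₀ = 7.75/3.3 = 2.348.
Total gain g = 1 − 1/A = 1 − 1/2.348 = 0.5741.
Known gains sum to -0.07 + 0.181 − 0.0258 = 0.0852.
g_wv = 0.5741 − 0.0852 = 0.49.

0.49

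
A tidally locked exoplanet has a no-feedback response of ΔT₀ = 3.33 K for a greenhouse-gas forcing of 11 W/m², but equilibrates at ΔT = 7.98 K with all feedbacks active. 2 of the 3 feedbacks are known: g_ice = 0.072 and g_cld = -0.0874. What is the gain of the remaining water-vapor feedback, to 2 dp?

Amplification A = ΔT/ΔT₀ = 7.98/3.33 = 2.396.
Total gain g = 1 − 1/A = 1 − 1/2.396 = 0.5826.
Known gains sum to 0.072 − 0.0874 = -0.0154.
g_wv = 0.5826 + 0.0154 = 0.60.

0.60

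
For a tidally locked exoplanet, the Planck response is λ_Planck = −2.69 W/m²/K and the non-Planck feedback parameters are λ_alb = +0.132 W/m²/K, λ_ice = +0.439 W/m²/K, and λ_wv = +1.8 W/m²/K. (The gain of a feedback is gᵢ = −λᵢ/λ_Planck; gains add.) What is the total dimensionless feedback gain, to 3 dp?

Convert to gains: g_alb = 0.132/2.69 = 0.04907; g_ice = 0.439/2.69 = 0.1632; g_wv = 1.8/2.69 = 0.6691.
Total gain g = 0.88137.

0.881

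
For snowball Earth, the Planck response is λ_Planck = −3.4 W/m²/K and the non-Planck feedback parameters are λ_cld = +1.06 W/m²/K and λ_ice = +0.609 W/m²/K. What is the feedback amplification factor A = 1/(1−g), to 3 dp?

1.964

Convert to gains: g_cld = 1.06/3.4 = 0.3118; g_ice = 0.609/3.4 = 0.1791.
Total gain g = 0.4909.
A = 1/(1 − 0.4909) = 1.964.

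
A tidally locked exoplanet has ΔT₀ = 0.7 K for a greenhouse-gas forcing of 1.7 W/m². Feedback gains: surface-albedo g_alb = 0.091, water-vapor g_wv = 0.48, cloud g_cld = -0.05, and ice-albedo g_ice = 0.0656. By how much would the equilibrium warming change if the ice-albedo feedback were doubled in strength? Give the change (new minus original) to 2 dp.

0.32 K

Original: g = 0.5866, ΔT = 0.7/(1−0.5866) = 1.6933 K.
With doubled ice-albedo: g' = 0.6522, ΔT' = 0.7/(1−0.6522) = 2.0127 K.
Change = 2.0127 − 1.6933 = 0.32 K.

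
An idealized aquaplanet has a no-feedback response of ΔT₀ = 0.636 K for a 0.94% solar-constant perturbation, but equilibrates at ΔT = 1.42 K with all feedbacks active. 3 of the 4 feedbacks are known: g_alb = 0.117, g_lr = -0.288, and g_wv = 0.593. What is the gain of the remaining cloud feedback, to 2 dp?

0.13

Amplification A = ΔT/ΔT₀ = 1.42/0.636 = 2.233.
Total gain g = 1 − 1/A = 1 − 1/2.233 = 0.5522.
Known gains sum to 0.117 − 0.288 + 0.593 = 0.422.
g_cld = 0.5522 − 0.422 = 0.13.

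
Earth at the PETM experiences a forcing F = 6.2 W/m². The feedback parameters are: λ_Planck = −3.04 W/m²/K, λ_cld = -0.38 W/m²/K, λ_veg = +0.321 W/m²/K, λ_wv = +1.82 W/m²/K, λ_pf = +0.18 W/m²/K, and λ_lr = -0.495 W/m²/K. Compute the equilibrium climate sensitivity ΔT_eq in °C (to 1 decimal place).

Net feedback parameter λ = (−3.04) + (-0.38) + (+0.321) + (+1.82) + (+0.18) + (-0.495) = -1.594 W/m²/K.
ΔT = −F/λ = −6.2/(-1.594) = 3.9 °C.

3.9 °C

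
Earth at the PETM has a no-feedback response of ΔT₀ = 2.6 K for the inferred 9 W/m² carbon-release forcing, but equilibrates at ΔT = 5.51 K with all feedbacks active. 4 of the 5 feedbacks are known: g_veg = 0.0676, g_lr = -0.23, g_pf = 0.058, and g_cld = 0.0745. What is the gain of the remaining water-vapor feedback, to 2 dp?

Amplification A = ΔT/ΔT₀ = 5.51/2.6 = 2.119.
Total gain g = 1 − 1/A = 1 − 1/2.119 = 0.5281.
Known gains sum to 0.0676 − 0.23 + 0.058 + 0.0745 = -0.0299.
g_wv = 0.5281 + 0.0299 = 0.56.

0.56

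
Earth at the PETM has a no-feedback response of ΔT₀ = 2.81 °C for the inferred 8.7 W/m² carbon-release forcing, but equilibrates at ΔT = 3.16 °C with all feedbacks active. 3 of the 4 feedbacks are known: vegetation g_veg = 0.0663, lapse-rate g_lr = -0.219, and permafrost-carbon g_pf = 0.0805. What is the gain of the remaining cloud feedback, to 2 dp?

0.18

Amplification A = ΔT/ΔT₀ = 3.16/2.81 = 1.125.
Total gain g = 1 − 1/A = 1 − 1/1.125 = 0.1111.
Known gains sum to 0.0663 − 0.219 + 0.0805 = -0.0722.
g_cld = 0.1111 + 0.0722 = 0.18.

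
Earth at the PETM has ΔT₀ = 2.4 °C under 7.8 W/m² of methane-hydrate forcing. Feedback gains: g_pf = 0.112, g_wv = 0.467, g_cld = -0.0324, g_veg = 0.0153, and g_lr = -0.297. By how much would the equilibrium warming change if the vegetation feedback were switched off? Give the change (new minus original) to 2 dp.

Original: g = 0.2649, ΔT = 2.4/(1−0.2649) = 3.2649 °C.
Without vegetation: g' = 0.2496, ΔT' = 2.4/(1−0.2496) = 3.1983 °C.
Change = 3.1983 − 3.2649 = -0.07 °C.

-0.07 °C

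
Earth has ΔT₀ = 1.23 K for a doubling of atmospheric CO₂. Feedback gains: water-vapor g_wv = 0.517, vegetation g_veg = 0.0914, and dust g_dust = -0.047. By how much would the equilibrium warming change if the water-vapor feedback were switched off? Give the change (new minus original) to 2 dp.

-1.52 K

Original: g = 0.5614, ΔT = 1.23/(1−0.5614) = 2.8044 K.
Without water-vapor: g' = 0.0444, ΔT' = 1.23/(1−0.0444) = 1.2871 K.
Change = 1.2871 − 2.8044 = -1.52 K.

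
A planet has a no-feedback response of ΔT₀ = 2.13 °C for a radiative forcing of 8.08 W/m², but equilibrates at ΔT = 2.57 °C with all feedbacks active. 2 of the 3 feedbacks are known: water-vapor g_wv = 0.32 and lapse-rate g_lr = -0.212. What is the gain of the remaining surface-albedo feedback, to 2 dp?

0.06

Amplification A = ΔT/ΔT₀ = 2.57/2.13 = 1.207.
Total gain g = 1 − 1/A = 1 − 1/1.207 = 0.1715.
Known gains sum to 0.32 − 0.212 = 0.108.
g_alb = 0.1715 − 0.108 = 0.06.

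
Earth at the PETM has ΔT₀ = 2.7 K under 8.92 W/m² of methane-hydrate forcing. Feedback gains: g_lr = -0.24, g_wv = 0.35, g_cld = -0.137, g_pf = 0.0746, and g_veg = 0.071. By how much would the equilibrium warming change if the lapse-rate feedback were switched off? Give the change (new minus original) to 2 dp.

Original: g = 0.1186, ΔT = 2.7/(1−0.1186) = 3.0633 K.
Without lapse-rate: g' = 0.3586, ΔT' = 2.7/(1−0.3586) = 4.2095 K.
Change = 4.2095 − 3.0633 = 1.15 K.

1.15 K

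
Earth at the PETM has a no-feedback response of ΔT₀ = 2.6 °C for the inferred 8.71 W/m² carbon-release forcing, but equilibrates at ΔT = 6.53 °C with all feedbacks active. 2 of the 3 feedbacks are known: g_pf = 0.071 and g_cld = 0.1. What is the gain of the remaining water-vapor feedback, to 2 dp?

0.43

Amplification A = ΔT/ΔT₀ = 6.53/2.6 = 2.512.
Total gain g = 1 − 1/A = 1 − 1/2.512 = 0.6019.
Known gains sum to 0.071 + 0.1 = 0.171.
g_wv = 0.6019 − 0.171 = 0.43.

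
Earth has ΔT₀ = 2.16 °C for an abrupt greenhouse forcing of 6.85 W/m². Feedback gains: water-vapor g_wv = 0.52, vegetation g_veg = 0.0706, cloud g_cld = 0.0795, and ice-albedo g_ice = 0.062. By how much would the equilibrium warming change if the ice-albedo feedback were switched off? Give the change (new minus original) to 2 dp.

Original: g = 0.7321, ΔT = 2.16/(1−0.7321) = 8.0627 °C.
Without ice-albedo: g' = 0.6701, ΔT' = 2.16/(1−0.6701) = 6.5474 °C.
Change = 6.5474 − 8.0627 = -1.52 °C.

-1.52 °C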